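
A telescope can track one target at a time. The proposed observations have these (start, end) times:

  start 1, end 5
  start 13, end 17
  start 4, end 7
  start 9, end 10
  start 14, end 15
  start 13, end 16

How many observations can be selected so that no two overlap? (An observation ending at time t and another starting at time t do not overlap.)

Sorted by end: (1,5)  (4,7)  (9,10)  (14,15)  (13,16)  (13,17)
take (1,5); skip (4,7); take (9,10); take (14,15); skip (13,16).
Selected 3 observations.

3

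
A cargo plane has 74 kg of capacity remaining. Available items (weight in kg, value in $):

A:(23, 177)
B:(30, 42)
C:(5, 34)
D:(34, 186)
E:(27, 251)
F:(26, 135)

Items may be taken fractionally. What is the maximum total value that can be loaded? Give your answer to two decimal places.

Sort by value per unit weight and fill in that order.
Ratios (sorted): E 9.30, A 7.70, C 6.80, D 5.47, F 5.19, B 1.40
take E (27 @ 251); take A (23 @ 177); take C (5 @ 34); take 19/34 of D → 103.94. Capacity used 74/74.
Total value = 565.94

565.94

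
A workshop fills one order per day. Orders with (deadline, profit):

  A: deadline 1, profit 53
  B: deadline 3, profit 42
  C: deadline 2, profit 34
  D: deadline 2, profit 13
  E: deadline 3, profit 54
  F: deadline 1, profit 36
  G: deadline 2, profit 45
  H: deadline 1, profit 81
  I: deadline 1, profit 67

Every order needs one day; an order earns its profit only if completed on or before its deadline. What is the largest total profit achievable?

180

Profit order: H=81 I=67 E=54 A=53 G=45 B=42 F=36 C=34 D=13
Assign: H→slot 1, I skipped, E→slot 3, A skipped, G→slot 2, B skipped, F skipped, C skipped, D skipped.
Slots: [1:H] [2:G] [3:E]
Profit = 81 + 45 + 54 = 180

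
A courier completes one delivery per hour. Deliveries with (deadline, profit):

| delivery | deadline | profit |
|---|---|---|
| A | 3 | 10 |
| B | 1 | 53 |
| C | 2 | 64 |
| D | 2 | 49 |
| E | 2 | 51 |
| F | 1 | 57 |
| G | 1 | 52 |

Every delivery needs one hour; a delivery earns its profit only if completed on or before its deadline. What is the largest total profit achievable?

131

Profit order: C=64 F=57 B=53 G=52 E=51 D=49 A=10
Assign: C→slot 2, F→slot 1, B skipped, G skipped, E skipped, D skipped, A→slot 3.
Slots: [1:F] [2:C] [3:A]
Profit = 57 + 64 + 10 = 131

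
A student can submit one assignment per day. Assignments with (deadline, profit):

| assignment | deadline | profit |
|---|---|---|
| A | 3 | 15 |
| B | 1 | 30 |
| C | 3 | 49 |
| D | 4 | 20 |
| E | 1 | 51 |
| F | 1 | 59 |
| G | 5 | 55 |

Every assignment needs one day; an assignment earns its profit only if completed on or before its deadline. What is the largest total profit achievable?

Take jobs in profit order; each goes to the latest open slot no later than its deadline.
By profit: F(d1,59), G(d5,55), E(d1,51), C(d3,49), B(d1,30), D(d4,20), A(d3,15)
F→slot 1; G→slot 5; E skipped; C→slot 3; B skipped; D→slot 4; A→slot 2.
Profit = 59 + 15 + 49 + 20 + 55 = 198

198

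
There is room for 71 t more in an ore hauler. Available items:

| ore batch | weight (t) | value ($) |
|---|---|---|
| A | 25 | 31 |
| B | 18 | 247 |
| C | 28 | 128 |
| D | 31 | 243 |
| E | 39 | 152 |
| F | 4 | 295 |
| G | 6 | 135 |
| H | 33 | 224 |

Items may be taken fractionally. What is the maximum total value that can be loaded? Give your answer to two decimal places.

Order: F (295/4=73.75) > G (135/6=22.50) > B (247/18=13.72) > D (243/31=7.84) > H (224/33=6.79) > C (128/28=4.57) > E (152/39=3.90) > A (31/25=1.24)
Fill: take F (4 @ 295) → take G (6 @ 135) → take B (18 @ 247) → take D (31 @ 243) → take 12/33 of H → 81.45; 71/71 used.
Total value = 1001.45

1001.45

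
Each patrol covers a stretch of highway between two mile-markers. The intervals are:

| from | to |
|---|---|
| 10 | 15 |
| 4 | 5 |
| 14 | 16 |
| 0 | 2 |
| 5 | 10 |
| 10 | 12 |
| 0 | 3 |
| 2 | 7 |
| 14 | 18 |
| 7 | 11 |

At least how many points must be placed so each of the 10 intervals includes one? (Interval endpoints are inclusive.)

4

By right end: [0,2]  [0,3]  [4,5]  [2,7]  [5,10]  [7,11]  [10,12]  [10,15]  [14,16]  [14,18]
[0,2] uncovered → point at 2; [4,5] uncovered → point at 5; [7,11] uncovered → point at 11; [14,16] uncovered → point at 16.
Points: 2, 5, 11, 16 (4 total).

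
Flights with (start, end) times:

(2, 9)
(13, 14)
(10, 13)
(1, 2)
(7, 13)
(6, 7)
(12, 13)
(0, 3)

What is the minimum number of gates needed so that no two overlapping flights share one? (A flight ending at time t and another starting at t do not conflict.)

3

Events (time:±→running): 0:+→1 1:+→2 2:-→1 2:+→2 3:-→1 6:+→2 7:-→1 7:+→2 9:-→1 10:+→2 12:+→3 … peak 3.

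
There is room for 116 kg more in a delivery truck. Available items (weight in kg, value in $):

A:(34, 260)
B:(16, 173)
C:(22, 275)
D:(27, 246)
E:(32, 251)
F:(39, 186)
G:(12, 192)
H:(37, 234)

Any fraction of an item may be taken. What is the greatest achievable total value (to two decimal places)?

Greedy by value/weight ratio, highest first.
Ratios (sorted): G 16.00, C 12.50, B 10.81, D 9.11, E 7.84, A 7.65, H 6.32, F 4.77
take G (12 @ 192); take C (22 @ 275); take B (16 @ 173); take D (27 @ 246); take E (32 @ 251); take 7/34 of A → 53.53. Capacity used 116/116.
Total value = 1190.53

1190.53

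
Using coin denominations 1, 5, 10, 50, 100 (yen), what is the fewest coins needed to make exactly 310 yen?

4

Greedy: take as many of the largest coin as possible, then repeat with the remainder.
310 = 3×100 + 1×10
Total coins = 3 + 1 = 4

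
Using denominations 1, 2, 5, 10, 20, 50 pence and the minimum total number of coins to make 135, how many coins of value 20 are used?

1

Use the largest denomination that fits, subtract, and repeat.
135 − 2×50→35 − 1×20→15 − 1×10→5 − 1×5→0
Count of 20: 1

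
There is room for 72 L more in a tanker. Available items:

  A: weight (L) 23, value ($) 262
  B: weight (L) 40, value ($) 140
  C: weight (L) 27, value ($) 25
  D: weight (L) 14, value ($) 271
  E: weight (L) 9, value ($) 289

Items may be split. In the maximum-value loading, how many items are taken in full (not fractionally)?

Greedy by value/weight ratio, highest first.
Ratios (sorted): E 32.11, D 19.36, A 11.39, B 3.50, C 0.93
take E (9 @ 289); take D (14 @ 271); take A (23 @ 262); take 26/40 of B → 91.00. Capacity used 72/72.
3 item(s) taken whole; one partial (take 26/40 of B).

3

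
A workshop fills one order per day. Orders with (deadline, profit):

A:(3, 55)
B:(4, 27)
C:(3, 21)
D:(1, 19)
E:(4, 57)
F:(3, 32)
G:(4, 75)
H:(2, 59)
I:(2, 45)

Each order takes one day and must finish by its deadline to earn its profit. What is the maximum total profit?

Sort by profit descending; place each in the latest free slot ≤ its deadline.
By profit: G(d4,75), H(d2,59), E(d4,57), A(d3,55), I(d2,45), F(d3,32), B(d4,27), C(d3,21), D(d1,19)
G→slot 4; H→slot 2; E→slot 3; A→slot 1; I skipped; F skipped; B skipped; C skipped; D skipped.
Profit = 55 + 59 + 57 + 75 = 246

246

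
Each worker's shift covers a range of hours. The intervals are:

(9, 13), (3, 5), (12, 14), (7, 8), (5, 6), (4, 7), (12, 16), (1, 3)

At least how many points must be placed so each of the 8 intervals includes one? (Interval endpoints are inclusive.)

4

Sort by right endpoint; whenever an interval is uncovered, place a point at its right end.
Sorted: [1,3] [3,5] [5,6] [4,7] [7,8] [9,13] [12,14] [12,16]
{[1,3],[3,5]} hit by 3; {[5,6],[4,7]} hit by 6; {[7,8]} hit by 8; {[9,13],[12,14],[12,16]} hit by 13.
Points: 3, 6, 8, 13 (4 total).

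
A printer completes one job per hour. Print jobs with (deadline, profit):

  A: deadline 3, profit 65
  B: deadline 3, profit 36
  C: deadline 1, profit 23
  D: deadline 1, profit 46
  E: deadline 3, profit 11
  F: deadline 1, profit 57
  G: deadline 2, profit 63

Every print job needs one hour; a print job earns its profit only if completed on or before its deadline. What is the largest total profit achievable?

By profit: A(d3,65), G(d2,63), F(d1,57), D(d1,46), B(d3,36), C(d1,23), E(d3,11)
A→slot 3; G→slot 2; F→slot 1; D skipped; B skipped; C skipped; E skipped.
Profit = 57 + 63 + 65 = 185

185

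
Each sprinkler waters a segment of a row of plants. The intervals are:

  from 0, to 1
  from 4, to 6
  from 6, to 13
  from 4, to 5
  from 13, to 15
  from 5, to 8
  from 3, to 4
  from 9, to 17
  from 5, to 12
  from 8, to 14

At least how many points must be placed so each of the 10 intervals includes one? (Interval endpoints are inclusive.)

Sorted: [0,1] [3,4] [4,5] [4,6] [5,8] [5,12] [6,13] [8,14] [13,15] [9,17]
{[0,1]} hit by 1; {[3,4],[4,5],[4,6]} hit by 4; {[5,8],[5,12],[6,13],[8,14]} hit by 8; {[13,15],[9,17]} hit by 15.
Points: 1, 4, 8, 15 (4 total).

4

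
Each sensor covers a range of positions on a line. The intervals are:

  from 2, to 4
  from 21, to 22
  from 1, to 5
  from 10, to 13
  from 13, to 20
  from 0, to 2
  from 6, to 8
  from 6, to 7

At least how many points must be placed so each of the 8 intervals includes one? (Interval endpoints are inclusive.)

Process intervals by earliest right end; each time one isn't hit yet, stab at its right endpoint.
Sorted: [0,2] [2,4] [1,5] [6,7] [6,8] [10,13] [13,20] [21,22]
{[0,2],[2,4],[1,5]} hit by 2; {[6,7],[6,8]} hit by 7; {[10,13],[13,20]} hit by 13; {[21,22]} hit by 22.
Points: 2, 7, 13, 22 (4 total).

4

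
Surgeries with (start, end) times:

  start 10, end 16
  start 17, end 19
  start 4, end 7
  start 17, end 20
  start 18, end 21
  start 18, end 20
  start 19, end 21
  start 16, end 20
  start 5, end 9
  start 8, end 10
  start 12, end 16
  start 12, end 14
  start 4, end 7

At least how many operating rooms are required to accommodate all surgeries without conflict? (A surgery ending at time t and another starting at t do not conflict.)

Count concurrent intervals with a sweep; the peak is the room count.
starts: [4, 4, 5, 8, 10, 12, 12, 16, 17, 17, 18, 18, 19]
ends:   [7, 7, 9, 10, 14, 16, 16, 19, 20, 20, 20, 21, 21]
s4→1 s4→2 s5→3 e7→2 e7→1 s8→2 e9→1 e10→0 s10→1 s12→2 s12→3 e14→2 e16→1 e16→0 s16→1 s17→2 s17→3 s18→4 s18→5  — peak 5.

5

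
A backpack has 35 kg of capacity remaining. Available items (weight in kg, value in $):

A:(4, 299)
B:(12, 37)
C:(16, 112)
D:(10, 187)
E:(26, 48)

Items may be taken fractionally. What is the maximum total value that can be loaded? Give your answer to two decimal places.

613.42

Greedy by value/weight ratio, highest first.
Order: A (299/4=74.75) > D (187/10=18.70) > C (112/16=7.00) > B (37/12=3.08) > E (48/26=1.85)
Fill: take A (4 @ 299) → take D (10 @ 187) → take C (16 @ 112) → take 5/12 of B → 15.42; 35/35 used.
Total value = 613.42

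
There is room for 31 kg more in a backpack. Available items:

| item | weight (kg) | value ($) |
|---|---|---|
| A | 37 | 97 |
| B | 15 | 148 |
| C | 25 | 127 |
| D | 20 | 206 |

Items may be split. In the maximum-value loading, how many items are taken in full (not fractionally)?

1

Greedy by value/weight ratio, highest first.
Ratios (sorted): D 10.30, B 9.87, C 5.08, A 2.62
take D (20 @ 206); take 11/15 of B → 108.53. Capacity used 31/31.
1 item(s) taken whole; one partial (take 11/15 of B).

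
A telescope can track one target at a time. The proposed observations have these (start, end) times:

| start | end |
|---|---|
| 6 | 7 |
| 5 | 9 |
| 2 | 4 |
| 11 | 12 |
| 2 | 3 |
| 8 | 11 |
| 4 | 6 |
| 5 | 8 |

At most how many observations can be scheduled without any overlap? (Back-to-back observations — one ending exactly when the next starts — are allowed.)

5

Sort by end time and greedily take each interval whose start is ≥ the last chosen end.
By end time: (2,3), (2,4), (4,6), (6,7), (5,8), (5,9), (8,11), (11,12).
Pick (2,3); next start ≥ 3 → (4,6); next start ≥ 6 → (6,7); next start ≥ 7 → (8,11); next start ≥ 11 → (11,12).
Selected 5 observations.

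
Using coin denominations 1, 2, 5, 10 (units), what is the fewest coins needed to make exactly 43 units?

43 = 4×10 + 1×2 + 1×1
Total coins = 4 + 1 + 1 = 6

6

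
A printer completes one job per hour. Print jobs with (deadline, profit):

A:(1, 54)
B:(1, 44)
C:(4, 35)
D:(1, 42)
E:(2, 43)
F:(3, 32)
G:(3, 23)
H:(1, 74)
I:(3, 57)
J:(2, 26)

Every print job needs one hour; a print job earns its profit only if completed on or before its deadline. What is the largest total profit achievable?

209

Sort by profit descending; place each in the latest free slot ≤ its deadline.
Profit order: H=74 I=57 A=54 B=44 E=43 D=42 C=35 F=32 J=26 G=23
Assign: H→slot 1, I→slot 3, A skipped, B skipped, E→slot 2, D skipped, C→slot 4, F skipped, J skipped, G skipped.
Slots: [1:H] [2:E] [3:I] [4:C]
Profit = 74 + 43 + 57 + 35 = 209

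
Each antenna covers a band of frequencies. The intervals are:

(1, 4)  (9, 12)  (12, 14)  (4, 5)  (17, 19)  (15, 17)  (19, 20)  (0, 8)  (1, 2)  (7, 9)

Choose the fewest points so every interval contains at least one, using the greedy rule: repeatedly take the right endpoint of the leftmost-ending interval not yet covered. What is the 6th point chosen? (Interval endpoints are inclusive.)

20

By right end: [1,2]  [1,4]  [4,5]  [0,8]  [7,9]  [9,12]  [12,14]  [15,17]  [17,19]  [19,20]
[1,2] uncovered → point at 2; [4,5] uncovered → point at 5; [7,9] uncovered → point at 9; [12,14] uncovered → point at 14; [15,17] uncovered → point at 17; [19,20] uncovered → point at 20.
Points: 2, 5, 9, 14, 17, 20 (6 total).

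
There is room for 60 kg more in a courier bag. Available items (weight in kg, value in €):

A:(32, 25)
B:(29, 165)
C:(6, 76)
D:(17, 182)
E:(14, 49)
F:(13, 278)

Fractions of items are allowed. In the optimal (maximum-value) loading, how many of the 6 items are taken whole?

3

Ratios (sorted): F 21.38, C 12.67, D 10.71, B 5.69, E 3.50, A 0.78
take F (13 @ 278); take C (6 @ 76); take D (17 @ 182); take 24/29 of B → 136.55. Capacity used 60/60.
3 item(s) taken whole; one partial (take 24/29 of B).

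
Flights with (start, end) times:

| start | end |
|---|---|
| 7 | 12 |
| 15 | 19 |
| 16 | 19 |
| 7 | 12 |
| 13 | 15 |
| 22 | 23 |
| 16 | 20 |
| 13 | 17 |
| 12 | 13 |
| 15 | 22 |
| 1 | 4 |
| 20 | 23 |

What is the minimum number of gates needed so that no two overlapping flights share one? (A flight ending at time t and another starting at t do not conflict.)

5

The answer is the maximum number of intervals overlapping at any instant.
Events (time:±→running): 1:+→1 4:-→0 7:+→1 7:+→2 12:-→1 12:-→0 12:+→1 13:-→0 13:+→1 13:+→2 15:-→1 15:+→2 15:+→3 16:+→4 16:+→5 … peak 5.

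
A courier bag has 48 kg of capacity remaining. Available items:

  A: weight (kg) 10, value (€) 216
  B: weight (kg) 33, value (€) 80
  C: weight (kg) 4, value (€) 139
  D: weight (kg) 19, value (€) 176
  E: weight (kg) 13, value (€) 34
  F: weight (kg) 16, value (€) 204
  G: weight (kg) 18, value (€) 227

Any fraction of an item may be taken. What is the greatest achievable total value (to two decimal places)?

786.00

Greedy by value/weight ratio, highest first.
Ratios (sorted): C 34.75, A 21.60, F 12.75, G 12.61, D 9.26, E 2.62, B 2.42
take C (4 @ 139); take A (10 @ 216); take F (16 @ 204); take G (18 @ 227). Capacity used 48/48.
Total value = 786.00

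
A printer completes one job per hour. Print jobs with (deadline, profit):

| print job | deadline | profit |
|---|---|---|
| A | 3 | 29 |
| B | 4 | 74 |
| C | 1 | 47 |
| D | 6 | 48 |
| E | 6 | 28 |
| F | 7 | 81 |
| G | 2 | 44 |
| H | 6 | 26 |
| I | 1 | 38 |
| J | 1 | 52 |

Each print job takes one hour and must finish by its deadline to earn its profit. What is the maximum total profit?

356

Sort by profit descending; place each in the latest free slot ≤ its deadline.
Profit order: F=81 B=74 J=52 D=48 C=47 G=44 I=38 A=29 E=28 H=26
Assign: F→slot 7, B→slot 4, J→slot 1, D→slot 6, C skipped, G→slot 2, I skipped, A→slot 3, E→slot 5, H skipped.
Slots: [1:J] [2:G] [3:A] [4:B] [5:E] [6:D] [7:F]
Profit = 52 + 44 + 29 + 74 + 28 + 48 + 81 = 356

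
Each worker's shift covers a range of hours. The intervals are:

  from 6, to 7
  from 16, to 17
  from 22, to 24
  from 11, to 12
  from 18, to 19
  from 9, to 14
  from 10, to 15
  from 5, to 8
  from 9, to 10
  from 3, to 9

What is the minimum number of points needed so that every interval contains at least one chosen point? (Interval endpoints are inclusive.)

6

Sort by right endpoint; whenever an interval is uncovered, place a point at its right end.
By right end: [6,7]  [5,8]  [3,9]  [9,10]  [11,12]  [9,14]  [10,15]  [16,17]  [18,19]  [22,24]
[6,7] uncovered → point at 7; [9,10] uncovered → point at 10; [11,12] uncovered → point at 12; [16,17] uncovered → point at 17; [18,19] uncovered → point at 19; [22,24] uncovered → point at 24.
Points: 7, 10, 12, 17, 19, 24 (6 total).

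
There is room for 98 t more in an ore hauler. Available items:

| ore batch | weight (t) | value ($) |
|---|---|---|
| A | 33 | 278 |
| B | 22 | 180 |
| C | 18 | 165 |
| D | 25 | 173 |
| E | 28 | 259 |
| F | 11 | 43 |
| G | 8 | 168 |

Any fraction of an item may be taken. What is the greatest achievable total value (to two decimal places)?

960.00

Order: G (168/8=21.00) > E (259/28=9.25) > C (165/18=9.17) > A (278/33=8.42) > B (180/22=8.18) > D (173/25=6.92) > F (43/11=3.91)
Fill: take G (8 @ 168) → take E (28 @ 259) → take C (18 @ 165) → take A (33 @ 278) → take 11/22 of B → 90.00; 98/98 used.
Total value = 960.00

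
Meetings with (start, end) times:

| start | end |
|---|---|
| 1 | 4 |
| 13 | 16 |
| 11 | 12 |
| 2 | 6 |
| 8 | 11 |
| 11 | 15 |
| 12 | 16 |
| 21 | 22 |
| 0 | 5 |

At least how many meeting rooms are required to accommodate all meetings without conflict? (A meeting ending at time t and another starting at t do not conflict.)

starts: [0, 1, 2, 8, 11, 11, 12, 13, 21]
ends:   [4, 5, 6, 11, 12, 15, 16, 16, 22]
s0→1 s1→2 s2→3  — peak 3.

3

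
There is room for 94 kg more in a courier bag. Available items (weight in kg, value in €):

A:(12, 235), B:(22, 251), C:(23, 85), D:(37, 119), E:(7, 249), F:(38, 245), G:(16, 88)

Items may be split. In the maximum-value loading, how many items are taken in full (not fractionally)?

Ratios (sorted): E 35.57, A 19.58, B 11.41, F 6.45, G 5.50, C 3.70, D 3.22
take E (7 @ 249); take A (12 @ 235); take B (22 @ 251); take F (38 @ 245); take 15/16 of G → 82.50. Capacity used 94/94.
4 item(s) taken whole; one partial (take 15/16 of G).

4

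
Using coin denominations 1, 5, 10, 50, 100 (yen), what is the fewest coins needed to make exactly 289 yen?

Use the largest denomination that fits, subtract, and repeat.
289 − 2×100→89 − 1×50→39 − 3×10→9 − 1×5→4 − 4×1→0
Total coins = 2 + 1 + 3 + 1 + 4 = 11

11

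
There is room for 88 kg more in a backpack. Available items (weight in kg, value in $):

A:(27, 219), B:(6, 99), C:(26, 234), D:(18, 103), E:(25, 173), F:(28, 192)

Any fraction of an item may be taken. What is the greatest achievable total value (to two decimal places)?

Sort by value per unit weight and fill in that order.
Ratios (sorted): B 16.50, C 9.00, A 8.11, E 6.92, F 6.86, D 5.72
take B (6 @ 99); take C (26 @ 234); take A (27 @ 219); take E (25 @ 173); take 4/28 of F → 27.43. Capacity used 88/88.
Total value = 752.43

752.43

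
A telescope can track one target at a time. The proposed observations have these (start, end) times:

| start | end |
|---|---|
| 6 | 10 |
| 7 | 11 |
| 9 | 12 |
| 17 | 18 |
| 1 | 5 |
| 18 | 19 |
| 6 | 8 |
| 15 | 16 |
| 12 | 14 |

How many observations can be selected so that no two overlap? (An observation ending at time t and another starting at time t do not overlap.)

Sorted by end: (1,5)  (6,8)  (6,10)  (7,11)  (9,12)  (12,14)  (15,16)  (17,18)  (18,19)
take (1,5); take (6,8); take (9,12); take (12,14); take (15,16); take (17,18); take (18,19).
Selected 7 observations.

7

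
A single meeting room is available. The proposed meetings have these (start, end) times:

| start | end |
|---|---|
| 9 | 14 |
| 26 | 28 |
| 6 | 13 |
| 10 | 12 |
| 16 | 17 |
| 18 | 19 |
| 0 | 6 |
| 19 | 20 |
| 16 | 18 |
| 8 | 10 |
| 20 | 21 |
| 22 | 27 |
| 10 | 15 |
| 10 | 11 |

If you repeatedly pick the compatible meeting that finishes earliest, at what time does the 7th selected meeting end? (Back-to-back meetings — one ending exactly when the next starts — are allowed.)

By end time: (0,6), (8,10), (10,11), (10,12), (6,13), (9,14), (10,15), (16,17), (16,18), (18,19), (19,20), (20,21), (22,27), (26,28).
Pick (0,6); next start ≥ 6 → (8,10); next start ≥ 10 → (10,11); next start ≥ 11 → (16,17); next start ≥ 17 → (18,19); next start ≥ 19 → (19,20); next start ≥ 20 → (20,21); next start ≥ 21 → (22,27).
Selected: (0,6) (8,10) (10,11) (16,17) (18,19) (19,20) (20,21) (22,27)

21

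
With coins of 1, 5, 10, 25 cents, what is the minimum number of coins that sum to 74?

Greedy: take as many of the largest coin as possible, then repeat with the remainder.
74 − 2×25→24 − 2×10→4 − 4×1→0
Total coins = 2 + 2 + 4 = 8

8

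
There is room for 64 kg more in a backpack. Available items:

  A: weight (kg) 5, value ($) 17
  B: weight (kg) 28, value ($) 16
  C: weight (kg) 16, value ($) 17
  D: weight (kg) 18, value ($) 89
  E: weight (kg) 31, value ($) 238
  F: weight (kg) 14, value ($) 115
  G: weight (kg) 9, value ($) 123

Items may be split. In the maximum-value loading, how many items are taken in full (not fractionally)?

3

Sort by value per unit weight and fill in that order.
Ratios (sorted): G 13.67, F 8.21, E 7.68, D 4.94, A 3.40, C 1.06, B 0.57
take G (9 @ 123); take F (14 @ 115); take E (31 @ 238); take 10/18 of D → 49.44. Capacity used 64/64.
3 item(s) taken whole; one partial (take 10/18 of D).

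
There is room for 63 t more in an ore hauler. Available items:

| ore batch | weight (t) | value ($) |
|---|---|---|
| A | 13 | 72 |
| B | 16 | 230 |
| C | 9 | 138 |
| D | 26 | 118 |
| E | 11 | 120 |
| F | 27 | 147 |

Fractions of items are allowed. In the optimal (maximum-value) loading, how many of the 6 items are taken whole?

Order: C (138/9=15.33) > B (230/16=14.38) > E (120/11=10.91) > A (72/13=5.54) > F (147/27=5.44) > D (118/26=4.54)
Fill: take C (9 @ 138) → take B (16 @ 230) → take E (11 @ 120) → take A (13 @ 72) → take 14/27 of F → 76.22; 63/63 used.
4 item(s) taken whole; one partial (take 14/27 of F).

4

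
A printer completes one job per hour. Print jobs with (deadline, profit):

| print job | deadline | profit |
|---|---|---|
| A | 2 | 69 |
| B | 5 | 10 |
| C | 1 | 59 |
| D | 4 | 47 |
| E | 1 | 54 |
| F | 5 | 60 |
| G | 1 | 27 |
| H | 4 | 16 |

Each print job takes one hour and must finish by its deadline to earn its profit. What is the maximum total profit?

Sort by profit descending; place each in the latest free slot ≤ its deadline.
Profit order: A=69 F=60 C=59 E=54 D=47 G=27 H=16 B=10
Assign: A→slot 2, F→slot 5, C→slot 1, E skipped, D→slot 4, G skipped, H→slot 3, B skipped.
Slots: [1:C] [2:A] [3:H] [4:D] [5:F]
Profit = 59 + 69 + 16 + 47 + 60 = 251

251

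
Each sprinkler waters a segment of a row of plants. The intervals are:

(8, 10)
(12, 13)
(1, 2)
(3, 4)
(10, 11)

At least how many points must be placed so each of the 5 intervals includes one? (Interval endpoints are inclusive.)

4

Process intervals by earliest right end; each time one isn't hit yet, stab at its right endpoint.
Sorted: [1,2] [3,4] [8,10] [10,11] [12,13]
{[1,2]} hit by 2; {[3,4]} hit by 4; {[8,10],[10,11]} hit by 10; {[12,13]} hit by 13.
Points: 2, 4, 10, 13 (4 total).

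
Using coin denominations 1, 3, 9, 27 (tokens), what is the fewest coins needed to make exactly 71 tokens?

7

Use the largest denomination that fits, subtract, and repeat.
71 = 2×27 + 1×9 + 2×3 + 2×1
Total coins = 2 + 1 + 2 + 2 = 7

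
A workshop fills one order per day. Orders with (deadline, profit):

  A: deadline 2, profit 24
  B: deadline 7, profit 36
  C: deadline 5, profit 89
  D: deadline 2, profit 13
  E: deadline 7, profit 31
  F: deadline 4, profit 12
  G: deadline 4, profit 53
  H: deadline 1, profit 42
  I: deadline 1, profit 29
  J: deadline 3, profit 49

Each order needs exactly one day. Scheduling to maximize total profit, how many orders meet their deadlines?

7

Take jobs in profit order; each goes to the latest open slot no later than its deadline.
By profit: C(d5,89), G(d4,53), J(d3,49), H(d1,42), B(d7,36), E(d7,31), I(d1,29), A(d2,24), D(d2,13), F(d4,12)
C→slot 5; G→slot 4; J→slot 3; H→slot 1; B→slot 7; E→slot 6; I skipped; A→slot 2; D skipped; F skipped.
7 of 10 scheduled.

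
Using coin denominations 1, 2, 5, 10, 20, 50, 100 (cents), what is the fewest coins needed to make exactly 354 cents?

6

354 = 3×100 + 1×50 + 2×2
Total coins = 3 + 1 + 2 = 6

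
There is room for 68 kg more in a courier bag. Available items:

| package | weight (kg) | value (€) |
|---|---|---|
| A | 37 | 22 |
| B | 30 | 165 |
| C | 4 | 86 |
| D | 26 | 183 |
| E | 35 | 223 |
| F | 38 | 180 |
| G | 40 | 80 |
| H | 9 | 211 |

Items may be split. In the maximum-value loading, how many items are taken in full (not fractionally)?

Ratios (sorted): H 23.44, C 21.50, D 7.04, E 6.37, B 5.50, F 4.74, G 2.00, A 0.59
take H (9 @ 211); take C (4 @ 86); take D (26 @ 183); take 29/35 of E → 184.77. Capacity used 68/68.
3 item(s) taken whole; one partial (take 29/35 of E).

3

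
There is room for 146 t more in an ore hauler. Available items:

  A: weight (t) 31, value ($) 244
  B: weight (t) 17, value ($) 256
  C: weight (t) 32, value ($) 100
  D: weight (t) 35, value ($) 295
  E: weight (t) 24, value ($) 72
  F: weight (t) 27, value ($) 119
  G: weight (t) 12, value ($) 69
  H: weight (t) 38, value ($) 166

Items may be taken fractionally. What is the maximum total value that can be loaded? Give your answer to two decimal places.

1087.84

Sort by value per unit weight and fill in that order.
Order: B (256/17=15.06) > D (295/35=8.43) > A (244/31=7.87) > G (69/12=5.75) > F (119/27=4.41) > H (166/38=4.37) > C (100/32=3.12) > E (72/24=3.00)
Fill: take B (17 @ 256) → take D (35 @ 295) → take A (31 @ 244) → take G (12 @ 69) → take F (27 @ 119) → take 24/38 of H → 104.84; 146/146 used.
Total value = 1087.84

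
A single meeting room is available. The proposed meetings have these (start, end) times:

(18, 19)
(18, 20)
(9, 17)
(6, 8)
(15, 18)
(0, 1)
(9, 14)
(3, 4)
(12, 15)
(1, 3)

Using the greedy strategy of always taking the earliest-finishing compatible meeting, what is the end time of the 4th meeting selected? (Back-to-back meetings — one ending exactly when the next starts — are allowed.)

Order by finish time; keep every interval that doesn't clash with the previous kept one.
By end time: (0,1), (1,3), (3,4), (6,8), (9,14), (12,15), (9,17), (15,18), (18,19), (18,20).
Pick (0,1); next start ≥ 1 → (1,3); next start ≥ 3 → (3,4); next start ≥ 4 → (6,8); next start ≥ 8 → (9,14); next start ≥ 14 → (15,18); next start ≥ 18 → (18,19).
Selected: (0,1) (1,3) (3,4) (6,8) (9,14) (15,18) (18,19)

8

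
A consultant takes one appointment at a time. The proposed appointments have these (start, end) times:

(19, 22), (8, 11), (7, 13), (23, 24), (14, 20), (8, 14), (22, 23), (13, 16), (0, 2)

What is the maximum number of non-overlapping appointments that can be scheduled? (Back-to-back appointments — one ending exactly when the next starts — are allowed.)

6

Order by finish time; keep every interval that doesn't clash with the previous kept one.
Sorted by end: (0,2)  (8,11)  (7,13)  (8,14)  (13,16)  (14,20)  (19,22)  (22,23)  (23,24)
take (0,2); take (8,11); take (13,16); take (19,22); take (22,23); take (23,24).
Selected 6 appointments.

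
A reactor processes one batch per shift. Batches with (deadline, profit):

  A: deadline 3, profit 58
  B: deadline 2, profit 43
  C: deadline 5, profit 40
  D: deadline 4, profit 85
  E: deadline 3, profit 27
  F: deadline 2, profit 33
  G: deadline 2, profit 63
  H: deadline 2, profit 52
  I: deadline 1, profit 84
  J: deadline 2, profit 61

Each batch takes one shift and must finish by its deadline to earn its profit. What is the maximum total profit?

Take jobs in profit order; each goes to the latest open slot no later than its deadline.
Profit order: D=85 I=84 G=63 J=61 A=58 H=52 B=43 C=40 F=33 E=27
Assign: D→slot 4, I→slot 1, G→slot 2, J skipped, A→slot 3, H skipped, B skipped, C→slot 5, F skipped, E skipped.
Slots: [1:I] [2:G] [3:A] [4:D] [5:C]
Profit = 84 + 63 + 58 + 85 + 40 = 330

330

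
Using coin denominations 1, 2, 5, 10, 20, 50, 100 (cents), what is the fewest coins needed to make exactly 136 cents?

5

136 − 1×100→36 − 1×20→16 − 1×10→6 − 1×5→1 − 1×1→0
Total coins = 1 + 1 + 1 + 1 + 1 = 5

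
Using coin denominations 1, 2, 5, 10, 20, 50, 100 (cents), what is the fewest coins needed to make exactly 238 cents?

7

Greedy: take as many of the largest coin as possible, then repeat with the remainder.
238 − 2×100→38 − 1×20→18 − 1×10→8 − 1×5→3 − 1×2→1 − 1×1→0
Total coins = 2 + 1 + 1 + 1 + 1 + 1 = 7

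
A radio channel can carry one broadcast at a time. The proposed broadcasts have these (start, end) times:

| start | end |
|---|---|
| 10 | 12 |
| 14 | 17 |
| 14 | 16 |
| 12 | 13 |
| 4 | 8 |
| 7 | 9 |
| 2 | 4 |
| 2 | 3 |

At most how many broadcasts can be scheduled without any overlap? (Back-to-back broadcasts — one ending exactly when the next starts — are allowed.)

5

Order by finish time; keep every interval that doesn't clash with the previous kept one.
By end time: (2,3), (2,4), (4,8), (7,9), (10,12), (12,13), (14,16), (14,17).
Pick (2,3); next start ≥ 3 → (4,8); next start ≥ 8 → (10,12); next start ≥ 12 → (12,13); next start ≥ 13 → (14,16).
Selected 5 broadcasts.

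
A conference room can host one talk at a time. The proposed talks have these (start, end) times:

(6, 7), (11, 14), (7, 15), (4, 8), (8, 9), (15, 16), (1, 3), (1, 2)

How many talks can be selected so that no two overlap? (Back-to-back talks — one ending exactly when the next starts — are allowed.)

Sorted by end: (1,2)  (1,3)  (6,7)  (4,8)  (8,9)  (11,14)  (7,15)  (15,16)
take (1,2); skip (1,3); take (6,7); take (8,9); take (11,14); skip (7,15); take (15,16).
Selected 5 talks.

5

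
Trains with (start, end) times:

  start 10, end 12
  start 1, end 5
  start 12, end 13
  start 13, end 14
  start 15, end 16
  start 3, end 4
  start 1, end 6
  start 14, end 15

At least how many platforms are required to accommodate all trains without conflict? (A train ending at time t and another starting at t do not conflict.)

starts: [1, 1, 3, 10, 12, 13, 14, 15]
ends:   [4, 5, 6, 12, 13, 14, 15, 16]
s1→1 s1→2 s3→3  — peak 3.

3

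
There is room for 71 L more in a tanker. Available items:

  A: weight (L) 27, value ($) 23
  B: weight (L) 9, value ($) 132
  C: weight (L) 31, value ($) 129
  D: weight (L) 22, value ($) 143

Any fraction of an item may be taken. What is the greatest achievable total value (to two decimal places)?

Order: B (132/9=14.67) > D (143/22=6.50) > C (129/31=4.16) > A (23/27=0.85)
Fill: take B (9 @ 132) → take D (22 @ 143) → take C (31 @ 129) → take 9/27 of A → 7.67; 71/71 used.
Total value = 411.67

411.67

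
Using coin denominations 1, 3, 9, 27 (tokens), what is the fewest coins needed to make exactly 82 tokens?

4

Use the largest denomination that fits, subtract, and repeat.
82 = 3×27 + 1×1
Total coins = 3 + 1 = 4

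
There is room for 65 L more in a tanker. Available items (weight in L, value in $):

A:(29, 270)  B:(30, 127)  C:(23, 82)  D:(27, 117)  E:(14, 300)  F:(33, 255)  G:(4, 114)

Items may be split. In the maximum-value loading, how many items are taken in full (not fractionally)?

Order: G (114/4=28.50) > E (300/14=21.43) > A (270/29=9.31) > F (255/33=7.73) > D (117/27=4.33) > B (127/30=4.23) > C (82/23=3.57)
Fill: take G (4 @ 114) → take E (14 @ 300) → take A (29 @ 270) → take 18/33 of F → 139.09; 65/65 used.
3 item(s) taken whole; one partial (take 18/33 of F).

3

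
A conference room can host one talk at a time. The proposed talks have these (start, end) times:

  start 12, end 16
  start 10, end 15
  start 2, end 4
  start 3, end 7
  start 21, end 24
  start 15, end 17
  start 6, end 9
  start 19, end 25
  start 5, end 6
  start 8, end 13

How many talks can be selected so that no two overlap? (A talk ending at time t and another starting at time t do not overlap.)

6

Greedy by earliest finish: after sorting by end time, pick each interval compatible with the last pick.
Sorted by end: (2,4)  (5,6)  (3,7)  (6,9)  (8,13)  (10,15)  (12,16)  (15,17)  (21,24)  (19,25)
take (2,4); take (5,6); take (6,9); take (10,15); take (15,17); take (21,24).
Selected 6 talks.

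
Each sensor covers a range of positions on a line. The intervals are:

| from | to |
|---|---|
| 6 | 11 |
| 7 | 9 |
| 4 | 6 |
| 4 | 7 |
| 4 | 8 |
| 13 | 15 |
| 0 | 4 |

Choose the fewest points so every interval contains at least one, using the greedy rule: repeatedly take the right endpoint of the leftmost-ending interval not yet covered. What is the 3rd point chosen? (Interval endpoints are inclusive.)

15

Sorted: [0,4] [4,6] [4,7] [4,8] [7,9] [6,11] [13,15]
{[0,4],[4,6],[4,7],[4,8]} hit by 4; {[7,9],[6,11]} hit by 9; {[13,15]} hit by 15.
Points: 4, 9, 15 (3 total).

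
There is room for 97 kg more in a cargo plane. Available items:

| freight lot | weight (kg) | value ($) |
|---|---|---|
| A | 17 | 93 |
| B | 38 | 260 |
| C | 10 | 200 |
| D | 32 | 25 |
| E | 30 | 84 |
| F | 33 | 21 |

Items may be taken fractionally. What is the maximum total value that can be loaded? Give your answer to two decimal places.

Ratios (sorted): C 20.00, B 6.84, A 5.47, E 2.80, D 0.78, F 0.64
take C (10 @ 200); take B (38 @ 260); take A (17 @ 93); take E (30 @ 84); take 2/32 of D → 1.56. Capacity used 97/97.
Total value = 638.56

638.56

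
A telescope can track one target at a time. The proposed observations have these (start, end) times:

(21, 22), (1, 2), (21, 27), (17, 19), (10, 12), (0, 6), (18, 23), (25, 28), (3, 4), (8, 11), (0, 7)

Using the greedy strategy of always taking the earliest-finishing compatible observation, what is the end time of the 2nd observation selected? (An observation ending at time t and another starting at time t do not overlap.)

4

Order by finish time; keep every interval that doesn't clash with the previous kept one.
By end time: (1,2), (3,4), (0,6), (0,7), (8,11), (10,12), (17,19), (21,22), (18,23), (21,27), (25,28).
Pick (1,2); next start ≥ 2 → (3,4); next start ≥ 4 → (8,11); next start ≥ 11 → (17,19); next start ≥ 19 → (21,22); next start ≥ 22 → (25,28).
Selected: (1,2) (3,4) (8,11) (17,19) (21,22) (25,28)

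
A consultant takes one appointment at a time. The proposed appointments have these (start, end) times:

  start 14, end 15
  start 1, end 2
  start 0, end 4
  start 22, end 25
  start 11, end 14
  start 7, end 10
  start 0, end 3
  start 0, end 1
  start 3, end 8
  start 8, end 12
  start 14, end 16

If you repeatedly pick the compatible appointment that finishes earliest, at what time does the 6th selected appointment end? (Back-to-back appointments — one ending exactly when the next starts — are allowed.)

Sort by end time and greedily take each interval whose start is ≥ the last chosen end.
Sorted by end: (0,1)  (1,2)  (0,3)  (0,4)  (3,8)  (7,10)  (8,12)  (11,14)  (14,15)  (14,16)  (22,25)
take (0,1); take (1,2); take (3,8); skip (7,10); take (8,12); skip (11,14); take (14,15); take (22,25).
Selected: (0,1) (1,2) (3,8) (8,12) (14,15) (22,25)

25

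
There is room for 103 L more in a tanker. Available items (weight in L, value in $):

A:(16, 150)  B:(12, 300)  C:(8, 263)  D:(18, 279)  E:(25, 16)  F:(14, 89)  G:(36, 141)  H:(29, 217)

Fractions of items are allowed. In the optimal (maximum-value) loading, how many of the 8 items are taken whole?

6

Order: C (263/8=32.88) > B (300/12=25.00) > D (279/18=15.50) > A (150/16=9.38) > H (217/29=7.48) > F (89/14=6.36) > G (141/36=3.92) > E (16/25=0.64)
Fill: take C (8 @ 263) → take B (12 @ 300) → take D (18 @ 279) → take A (16 @ 150) → take H (29 @ 217) → take F (14 @ 89) → take 6/36 of G → 23.50; 103/103 used.
6 item(s) taken whole; one partial (take 6/36 of G).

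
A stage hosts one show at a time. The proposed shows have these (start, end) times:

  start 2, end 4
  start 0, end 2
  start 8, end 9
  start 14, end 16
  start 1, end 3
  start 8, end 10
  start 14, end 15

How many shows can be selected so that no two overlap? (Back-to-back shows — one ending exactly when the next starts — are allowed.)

4

Sort by end time and greedily take each interval whose start is ≥ the last chosen end.
Sorted by end: (0,2)  (1,3)  (2,4)  (8,9)  (8,10)  (14,15)  (14,16)
take (0,2); skip (1,3); take (2,4); take (8,9); take (14,15).
Selected 4 shows.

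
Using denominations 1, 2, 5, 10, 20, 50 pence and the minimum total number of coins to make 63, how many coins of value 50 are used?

Use the largest denomination that fits, subtract, and repeat.
63 = 1×50 + 1×10 + 1×2 + 1×1
Count of 50: 1

1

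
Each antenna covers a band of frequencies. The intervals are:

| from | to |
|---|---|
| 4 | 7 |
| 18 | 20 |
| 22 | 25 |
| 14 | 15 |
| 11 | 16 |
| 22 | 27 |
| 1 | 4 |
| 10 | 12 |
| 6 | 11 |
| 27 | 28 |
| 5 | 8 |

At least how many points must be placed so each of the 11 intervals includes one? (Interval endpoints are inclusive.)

Sort by right endpoint; whenever an interval is uncovered, place a point at its right end.
Sorted: [1,4] [4,7] [5,8] [6,11] [10,12] [14,15] [11,16] [18,20] [22,25] [22,27] [27,28]
{[1,4],[4,7]} hit by 4; {[5,8],[6,11]} hit by 8; {[10,12]} hit by 12; {[14,15],[11,16]} hit by 15; {[18,20]} hit by 20; {[22,25],[22,27]} hit by 25; {[27,28]} hit by 28.
Points: 4, 8, 12, 15, 20, 25, 28 (7 total).

7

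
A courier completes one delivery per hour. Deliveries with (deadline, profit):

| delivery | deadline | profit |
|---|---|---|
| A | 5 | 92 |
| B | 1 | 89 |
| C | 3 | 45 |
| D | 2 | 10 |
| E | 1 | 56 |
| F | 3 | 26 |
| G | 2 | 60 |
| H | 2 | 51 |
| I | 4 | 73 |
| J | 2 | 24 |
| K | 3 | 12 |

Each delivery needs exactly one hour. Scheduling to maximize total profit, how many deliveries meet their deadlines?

5

Take jobs in profit order; each goes to the latest open slot no later than its deadline.
By profit: A(d5,92), B(d1,89), I(d4,73), G(d2,60), E(d1,56), H(d2,51), C(d3,45), F(d3,26), J(d2,24), K(d3,12), D(d2,10)
A→slot 5; B→slot 1; I→slot 4; G→slot 2; E skipped; H skipped; C→slot 3; F skipped; J skipped; K skipped; D skipped.
5 of 11 scheduled.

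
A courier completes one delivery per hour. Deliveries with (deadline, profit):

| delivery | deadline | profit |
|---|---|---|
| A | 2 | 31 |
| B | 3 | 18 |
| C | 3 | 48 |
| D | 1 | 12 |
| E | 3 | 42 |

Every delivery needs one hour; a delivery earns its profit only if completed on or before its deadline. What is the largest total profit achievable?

By profit: C(d3,48), E(d3,42), A(d2,31), B(d3,18), D(d1,12)
C→slot 3; E→slot 2; A→slot 1; B skipped; D skipped.
Profit = 31 + 42 + 48 = 121

121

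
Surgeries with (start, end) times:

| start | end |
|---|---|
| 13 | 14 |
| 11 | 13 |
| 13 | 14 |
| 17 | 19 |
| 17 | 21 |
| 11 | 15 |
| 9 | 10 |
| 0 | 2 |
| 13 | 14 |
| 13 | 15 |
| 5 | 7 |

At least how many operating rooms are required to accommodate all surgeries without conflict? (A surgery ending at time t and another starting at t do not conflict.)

5

The answer is the maximum number of intervals overlapping at any instant.
Events (time:±→running): 0:+→1 2:-→0 5:+→1 7:-→0 9:+→1 10:-→0 11:+→1 11:+→2 13:-→1 13:+→2 13:+→3 13:+→4 13:+→5 … peak 5.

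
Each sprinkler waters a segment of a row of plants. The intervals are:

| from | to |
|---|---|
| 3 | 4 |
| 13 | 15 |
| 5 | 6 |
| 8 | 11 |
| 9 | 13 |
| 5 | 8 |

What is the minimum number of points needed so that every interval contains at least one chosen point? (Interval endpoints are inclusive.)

4

Process intervals by earliest right end; each time one isn't hit yet, stab at its right endpoint.
By right end: [3,4]  [5,6]  [5,8]  [8,11]  [9,13]  [13,15]
[3,4] uncovered → point at 4; [5,6] uncovered → point at 6; [8,11] uncovered → point at 11; [13,15] uncovered → point at 15.
Points: 4, 6, 11, 15 (4 total).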